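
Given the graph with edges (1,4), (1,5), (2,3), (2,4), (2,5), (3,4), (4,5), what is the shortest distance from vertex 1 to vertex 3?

Step 1: Build adjacency list:
  1: 4, 5
  2: 3, 4, 5
  3: 2, 4
  4: 1, 2, 3, 5
  5: 1, 2, 4

Step 2: BFS from vertex 1 to find shortest path to 3:
  vertex 4 reached at distance 1
  vertex 5 reached at distance 1
  vertex 2 reached at distance 2
  vertex 3 reached at distance 2

Step 3: Shortest path: 1 -> 4 -> 3
Path length: 2 edges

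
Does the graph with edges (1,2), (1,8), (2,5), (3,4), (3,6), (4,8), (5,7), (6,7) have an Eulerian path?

Step 1: Find the degree of each vertex:
  deg(1) = 2
  deg(2) = 2
  deg(3) = 2
  deg(4) = 2
  deg(5) = 2
  deg(6) = 2
  deg(7) = 2
  deg(8) = 2

Step 2: Count vertices with odd degree:
  All vertices have even degree (0 odd-degree vertices)

Step 3: Apply Euler's theorem:
  - Eulerian circuit exists iff graph is connected and all vertices have even degree
  - Eulerian path exists iff graph is connected and has 0 or 2 odd-degree vertices

Graph is connected with 0 odd-degree vertices.
Both Eulerian circuit and Eulerian path exist.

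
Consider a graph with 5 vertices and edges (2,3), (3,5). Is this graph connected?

Step 1: Build adjacency list from edges:
  1: (none)
  2: 3
  3: 2, 5
  4: (none)
  5: 3

Step 2: Run BFS/DFS from vertex 1:
  Visited: {1}
  Reached 1 of 5 vertices

Step 3: Only 1 of 5 vertices reached. Graph is disconnected.
Connected components: {1}, {2, 3, 5}, {4}
Answer: No, the graph is not connected (3 components).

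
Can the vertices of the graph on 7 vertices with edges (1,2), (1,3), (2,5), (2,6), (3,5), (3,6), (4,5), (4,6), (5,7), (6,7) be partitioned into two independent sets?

Step 1: Attempt 2-coloring using BFS:
  Start at vertex 1, assign color 0
  Color vertex 2 with color 1 (neighbor of 1)
  Color vertex 3 with color 1 (neighbor of 1)
  Color vertex 5 with color 0 (neighbor of 2)
  Color vertex 6 with color 0 (neighbor of 2)
  Color vertex 4 with color 1 (neighbor of 5)
  Color vertex 7 with color 1 (neighbor of 5)

Step 2: 2-coloring succeeded. No conflicts found.
  Set A (color 0): {1, 5, 6}
  Set B (color 1): {2, 3, 4, 7}

The graph is bipartite with partition {1, 5, 6}, {2, 3, 4, 7}.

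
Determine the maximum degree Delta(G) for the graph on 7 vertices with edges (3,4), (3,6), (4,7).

Step 1: Count edges incident to each vertex:
  deg(1) = 0 (neighbors: none)
  deg(2) = 0 (neighbors: none)
  deg(3) = 2 (neighbors: 4, 6)
  deg(4) = 2 (neighbors: 3, 7)
  deg(5) = 0 (neighbors: none)
  deg(6) = 1 (neighbors: 3)
  deg(7) = 1 (neighbors: 4)

Step 2: Find maximum:
  max(0, 0, 2, 2, 0, 1, 1) = 2 (vertex 3)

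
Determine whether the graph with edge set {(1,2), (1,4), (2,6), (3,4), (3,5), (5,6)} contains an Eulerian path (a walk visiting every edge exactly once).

Step 1: Find the degree of each vertex:
  deg(1) = 2
  deg(2) = 2
  deg(3) = 2
  deg(4) = 2
  deg(5) = 2
  deg(6) = 2

Step 2: Count vertices with odd degree:
  All vertices have even degree (0 odd-degree vertices)

Step 3: Apply Euler's theorem:
  - Eulerian circuit exists iff graph is connected and all vertices have even degree
  - Eulerian path exists iff graph is connected and has 0 or 2 odd-degree vertices

Graph is connected with 0 odd-degree vertices.
Both Eulerian circuit and Eulerian path exist.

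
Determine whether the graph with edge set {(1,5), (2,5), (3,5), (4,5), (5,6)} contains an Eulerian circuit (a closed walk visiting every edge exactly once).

Step 1: Find the degree of each vertex:
  deg(1) = 1
  deg(2) = 1
  deg(3) = 1
  deg(4) = 1
  deg(5) = 5
  deg(6) = 1

Step 2: Count vertices with odd degree:
  Odd-degree vertices: 1, 2, 3, 4, 5, 6 (6 total)

Step 3: Apply Euler's theorem:
  - Eulerian circuit exists iff graph is connected and all vertices have even degree
  - Eulerian path exists iff graph is connected and has 0 or 2 odd-degree vertices

Graph has 6 odd-degree vertices (need 0 or 2).
Neither Eulerian path nor Eulerian circuit exists.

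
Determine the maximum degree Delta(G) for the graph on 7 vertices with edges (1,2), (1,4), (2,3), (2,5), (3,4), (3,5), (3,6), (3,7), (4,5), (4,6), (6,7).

Step 1: Count edges incident to each vertex:
  deg(1) = 2 (neighbors: 2, 4)
  deg(2) = 3 (neighbors: 1, 3, 5)
  deg(3) = 5 (neighbors: 2, 4, 5, 6, 7)
  deg(4) = 4 (neighbors: 1, 3, 5, 6)
  deg(5) = 3 (neighbors: 2, 3, 4)
  deg(6) = 3 (neighbors: 3, 4, 7)
  deg(7) = 2 (neighbors: 3, 6)

Step 2: Find maximum:
  max(2, 3, 5, 4, 3, 3, 2) = 5 (vertex 3)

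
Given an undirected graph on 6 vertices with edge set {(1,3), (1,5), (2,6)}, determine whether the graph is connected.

Step 1: Build adjacency list from edges:
  1: 3, 5
  2: 6
  3: 1
  4: (none)
  5: 1
  6: 2

Step 2: Run BFS/DFS from vertex 1:
  Visited: {1, 3, 5}
  Reached 3 of 6 vertices

Step 3: Only 3 of 6 vertices reached. Graph is disconnected.
Connected components: {1, 3, 5}, {2, 6}, {4}
Answer: No, the graph is not connected (3 components).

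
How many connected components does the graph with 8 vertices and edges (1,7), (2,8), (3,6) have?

Step 1: Build adjacency list from edges:
  1: 7
  2: 8
  3: 6
  4: (none)
  5: (none)
  6: 3
  7: 1
  8: 2

Step 2: Run BFS/DFS from vertex 1:
  Visited: {1, 7}
  Reached 2 of 8 vertices

Step 3: Only 2 of 8 vertices reached. Graph is disconnected.
Connected components: {1, 7}, {2, 8}, {3, 6}, {4}, {5}
Number of connected components: 5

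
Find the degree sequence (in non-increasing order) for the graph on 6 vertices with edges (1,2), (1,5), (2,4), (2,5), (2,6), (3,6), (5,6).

Step 1: Count edges incident to each vertex:
  deg(1) = 2 (neighbors: 2, 5)
  deg(2) = 4 (neighbors: 1, 4, 5, 6)
  deg(3) = 1 (neighbors: 6)
  deg(4) = 1 (neighbors: 2)
  deg(5) = 3 (neighbors: 1, 2, 6)
  deg(6) = 3 (neighbors: 2, 3, 5)

Step 2: Sort degrees in non-increasing order:
  Degrees: [2, 4, 1, 1, 3, 3] -> sorted: [4, 3, 3, 2, 1, 1]

Degree sequence: [4, 3, 3, 2, 1, 1]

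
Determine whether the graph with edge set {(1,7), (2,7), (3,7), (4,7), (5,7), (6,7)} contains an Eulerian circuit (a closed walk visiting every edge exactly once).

Step 1: Find the degree of each vertex:
  deg(1) = 1
  deg(2) = 1
  deg(3) = 1
  deg(4) = 1
  deg(5) = 1
  deg(6) = 1
  deg(7) = 6

Step 2: Count vertices with odd degree:
  Odd-degree vertices: 1, 2, 3, 4, 5, 6 (6 total)

Step 3: Apply Euler's theorem:
  - Eulerian circuit exists iff graph is connected and all vertices have even degree
  - Eulerian path exists iff graph is connected and has 0 or 2 odd-degree vertices

Graph has 6 odd-degree vertices (need 0 or 2).
Neither Eulerian path nor Eulerian circuit exists.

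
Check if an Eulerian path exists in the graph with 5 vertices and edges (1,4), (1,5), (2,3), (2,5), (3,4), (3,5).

Step 1: Find the degree of each vertex:
  deg(1) = 2
  deg(2) = 2
  deg(3) = 3
  deg(4) = 2
  deg(5) = 3

Step 2: Count vertices with odd degree:
  Odd-degree vertices: 3, 5 (2 total)

Step 3: Apply Euler's theorem:
  - Eulerian circuit exists iff graph is connected and all vertices have even degree
  - Eulerian path exists iff graph is connected and has 0 or 2 odd-degree vertices

Graph is connected with exactly 2 odd-degree vertices (3, 5).
Eulerian path exists (starting and ending at the odd-degree vertices), but no Eulerian circuit.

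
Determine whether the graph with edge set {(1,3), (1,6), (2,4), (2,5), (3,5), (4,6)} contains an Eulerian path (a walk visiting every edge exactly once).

Step 1: Find the degree of each vertex:
  deg(1) = 2
  deg(2) = 2
  deg(3) = 2
  deg(4) = 2
  deg(5) = 2
  deg(6) = 2

Step 2: Count vertices with odd degree:
  All vertices have even degree (0 odd-degree vertices)

Step 3: Apply Euler's theorem:
  - Eulerian circuit exists iff graph is connected and all vertices have even degree
  - Eulerian path exists iff graph is connected and has 0 or 2 odd-degree vertices

Graph is connected with 0 odd-degree vertices.
Both Eulerian circuit and Eulerian path exist.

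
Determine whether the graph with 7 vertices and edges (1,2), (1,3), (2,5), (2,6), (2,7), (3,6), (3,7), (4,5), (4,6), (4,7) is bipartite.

Step 1: Attempt 2-coloring using BFS:
  Start at vertex 1, assign color 0
  Color vertex 2 with color 1 (neighbor of 1)
  Color vertex 3 with color 1 (neighbor of 1)
  Color vertex 5 with color 0 (neighbor of 2)
  Color vertex 6 with color 0 (neighbor of 2)
  Color vertex 7 with color 0 (neighbor of 2)
  Color vertex 4 with color 1 (neighbor of 5)

Step 2: 2-coloring succeeded. No conflicts found.
  Set A (color 0): {1, 5, 6, 7}
  Set B (color 1): {2, 3, 4}

The graph is bipartite with partition {1, 5, 6, 7}, {2, 3, 4}.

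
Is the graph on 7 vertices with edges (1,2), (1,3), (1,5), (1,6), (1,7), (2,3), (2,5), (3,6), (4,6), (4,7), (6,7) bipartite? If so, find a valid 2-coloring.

Step 1: Attempt 2-coloring using BFS:
  Start at vertex 1, assign color 0
  Color vertex 2 with color 1 (neighbor of 1)
  Color vertex 3 with color 1 (neighbor of 1)
  Color vertex 5 with color 1 (neighbor of 1)
  Color vertex 6 with color 1 (neighbor of 1)
  Color vertex 7 with color 1 (neighbor of 1)

Step 2: Conflict found! Vertices 2 and 3 are adjacent but have the same color.
This means the graph contains an odd cycle.

The graph is NOT bipartite.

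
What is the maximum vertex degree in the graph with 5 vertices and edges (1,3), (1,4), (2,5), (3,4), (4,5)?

Step 1: Count edges incident to each vertex:
  deg(1) = 2 (neighbors: 3, 4)
  deg(2) = 1 (neighbors: 5)
  deg(3) = 2 (neighbors: 1, 4)
  deg(4) = 3 (neighbors: 1, 3, 5)
  deg(5) = 2 (neighbors: 2, 4)

Step 2: Find maximum:
  max(2, 1, 2, 3, 2) = 3 (vertex 4)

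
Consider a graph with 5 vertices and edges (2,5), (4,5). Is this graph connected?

Step 1: Build adjacency list from edges:
  1: (none)
  2: 5
  3: (none)
  4: 5
  5: 2, 4

Step 2: Run BFS/DFS from vertex 1:
  Visited: {1}
  Reached 1 of 5 vertices

Step 3: Only 1 of 5 vertices reached. Graph is disconnected.
Connected components: {1}, {2, 4, 5}, {3}
Answer: No, the graph is not connected (3 components).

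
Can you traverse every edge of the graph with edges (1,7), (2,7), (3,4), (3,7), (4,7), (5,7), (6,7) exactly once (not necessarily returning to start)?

Step 1: Find the degree of each vertex:
  deg(1) = 1
  deg(2) = 1
  deg(3) = 2
  deg(4) = 2
  deg(5) = 1
  deg(6) = 1
  deg(7) = 6

Step 2: Count vertices with odd degree:
  Odd-degree vertices: 1, 2, 5, 6 (4 total)

Step 3: Apply Euler's theorem:
  - Eulerian circuit exists iff graph is connected and all vertices have even degree
  - Eulerian path exists iff graph is connected and has 0 or 2 odd-degree vertices

Graph has 4 odd-degree vertices (need 0 or 2).
Neither Eulerian path nor Eulerian circuit exists.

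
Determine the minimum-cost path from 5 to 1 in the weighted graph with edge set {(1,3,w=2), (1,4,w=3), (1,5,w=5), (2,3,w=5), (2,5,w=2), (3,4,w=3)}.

Step 1: Build adjacency list with weights:
  1: 3(w=2), 4(w=3), 5(w=5)
  2: 3(w=5), 5(w=2)
  3: 1(w=2), 2(w=5), 4(w=3)
  4: 1(w=3), 3(w=3)
  5: 1(w=5), 2(w=2)

Step 2: Apply Dijkstra's algorithm from vertex 5:
  Visit vertex 5 (distance=0)
    Update dist[1] = 5
    Update dist[2] = 2
  Visit vertex 2 (distance=2)
    Update dist[3] = 7
  Visit vertex 1 (distance=5)
    Update dist[4] = 8

Step 3: Shortest path: 5 -> 1
Total weight: 5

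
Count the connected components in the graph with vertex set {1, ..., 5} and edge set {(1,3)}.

Step 1: Build adjacency list from edges:
  1: 3
  2: (none)
  3: 1
  4: (none)
  5: (none)

Step 2: Run BFS/DFS from vertex 1:
  Visited: {1, 3}
  Reached 2 of 5 vertices

Step 3: Only 2 of 5 vertices reached. Graph is disconnected.
Connected components: {1, 3}, {2}, {4}, {5}
Number of connected components: 4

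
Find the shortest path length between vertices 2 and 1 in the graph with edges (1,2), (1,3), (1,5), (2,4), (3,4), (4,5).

Step 1: Build adjacency list:
  1: 2, 3, 5
  2: 1, 4
  3: 1, 4
  4: 2, 3, 5
  5: 1, 4

Step 2: BFS from vertex 2 to find shortest path to 1:
  vertex 1 reached at distance 1

Step 3: Shortest path: 2 -> 1
Path length: 1 edge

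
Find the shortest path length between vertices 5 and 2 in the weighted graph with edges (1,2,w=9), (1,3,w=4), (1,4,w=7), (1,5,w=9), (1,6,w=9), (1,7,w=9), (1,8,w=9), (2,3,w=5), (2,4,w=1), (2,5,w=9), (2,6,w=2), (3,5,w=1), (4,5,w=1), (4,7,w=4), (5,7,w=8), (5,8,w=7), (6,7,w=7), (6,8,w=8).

Step 1: Build adjacency list with weights:
  1: 2(w=9), 3(w=4), 4(w=7), 5(w=9), 6(w=9), 7(w=9), 8(w=9)
  2: 1(w=9), 3(w=5), 4(w=1), 5(w=9), 6(w=2)
  3: 1(w=4), 2(w=5), 5(w=1)
  4: 1(w=7), 2(w=1), 5(w=1), 7(w=4)
  5: 1(w=9), 2(w=9), 3(w=1), 4(w=1), 7(w=8), 8(w=7)
  6: 1(w=9), 2(w=2), 7(w=7), 8(w=8)
  7: 1(w=9), 4(w=4), 5(w=8), 6(w=7)
  8: 1(w=9), 5(w=7), 6(w=8)

Step 2: Apply Dijkstra's algorithm from vertex 5:
  Visit vertex 5 (distance=0)
    Update dist[1] = 9
    Update dist[2] = 9
    Update dist[3] = 1
    Update dist[4] = 1
    Update dist[7] = 8
    Update dist[8] = 7
  Visit vertex 3 (distance=1)
    Update dist[1] = 5
    Update dist[2] = 6
  Visit vertex 4 (distance=1)
    Update dist[2] = 2
    Update dist[7] = 5
  Visit vertex 2 (distance=2)
    Update dist[6] = 4

Step 3: Shortest path: 5 -> 4 -> 2
Total weight: 1 + 1 = 2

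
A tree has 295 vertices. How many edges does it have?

A tree on n vertices always has exactly n - 1 edges.
For n = 295: edges = 295 - 1 = 294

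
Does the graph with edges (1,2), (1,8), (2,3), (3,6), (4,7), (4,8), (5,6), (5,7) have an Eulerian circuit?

Step 1: Find the degree of each vertex:
  deg(1) = 2
  deg(2) = 2
  deg(3) = 2
  deg(4) = 2
  deg(5) = 2
  deg(6) = 2
  deg(7) = 2
  deg(8) = 2

Step 2: Count vertices with odd degree:
  All vertices have even degree (0 odd-degree vertices)

Step 3: Apply Euler's theorem:
  - Eulerian circuit exists iff graph is connected and all vertices have even degree
  - Eulerian path exists iff graph is connected and has 0 or 2 odd-degree vertices

Graph is connected with 0 odd-degree vertices.
Both Eulerian circuit and Eulerian path exist.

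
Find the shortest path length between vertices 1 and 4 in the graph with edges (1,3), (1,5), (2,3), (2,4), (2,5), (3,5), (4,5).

Step 1: Build adjacency list:
  1: 3, 5
  2: 3, 4, 5
  3: 1, 2, 5
  4: 2, 5
  5: 1, 2, 3, 4

Step 2: BFS from vertex 1 to find shortest path to 4:
  vertex 3 reached at distance 1
  vertex 5 reached at distance 1
  vertex 2 reached at distance 2
  vertex 4 reached at distance 2

Step 3: Shortest path: 1 -> 5 -> 4
Path length: 2 edges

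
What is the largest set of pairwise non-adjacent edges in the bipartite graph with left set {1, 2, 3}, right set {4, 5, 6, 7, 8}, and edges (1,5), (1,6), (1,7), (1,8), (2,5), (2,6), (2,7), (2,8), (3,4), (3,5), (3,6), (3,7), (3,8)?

Step 1: List the neighbors of each left vertex:
  1: 5, 6, 7, 8
  2: 5, 6, 7, 8
  3: 4, 5, 6, 7, 8

Step 2: Greedily match left vertices, then look for augmenting paths:
  Match 1 -- 5
  Match 2 -- 6
  Match 3 -- 4
  No augmenting path remains.

Step 3: Verify this is maximum:
  Matching size 3 = min(|L|, |R|) = min(3, 5), which is an upper bound, so this matching is maximum.

Maximum matching: {(1,5), (2,6), (3,4)}
Size: 3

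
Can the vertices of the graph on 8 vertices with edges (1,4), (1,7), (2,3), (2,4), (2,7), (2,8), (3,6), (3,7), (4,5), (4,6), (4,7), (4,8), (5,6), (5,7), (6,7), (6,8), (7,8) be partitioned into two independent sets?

Step 1: Attempt 2-coloring using BFS:
  Start at vertex 1, assign color 0
  Color vertex 4 with color 1 (neighbor of 1)
  Color vertex 7 with color 1 (neighbor of 1)
  Color vertex 2 with color 0 (neighbor of 4)
  Color vertex 5 with color 0 (neighbor of 4)
  Color vertex 6 with color 0 (neighbor of 4)

Step 2: Conflict found! Vertices 4 and 7 are adjacent but have the same color.
This means the graph contains an odd cycle.

The graph is NOT bipartite.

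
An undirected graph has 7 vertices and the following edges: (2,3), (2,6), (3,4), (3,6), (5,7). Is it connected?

Step 1: Build adjacency list from edges:
  1: (none)
  2: 3, 6
  3: 2, 4, 6
  4: 3
  5: 7
  6: 2, 3
  7: 5

Step 2: Run BFS/DFS from vertex 1:
  Visited: {1}
  Reached 1 of 7 vertices

Step 3: Only 1 of 7 vertices reached. Graph is disconnected.
Connected components: {1}, {2, 3, 4, 6}, {5, 7}
Answer: No, the graph is not connected (3 components).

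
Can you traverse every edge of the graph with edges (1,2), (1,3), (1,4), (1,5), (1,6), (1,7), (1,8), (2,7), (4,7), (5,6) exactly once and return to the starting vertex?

Step 1: Find the degree of each vertex:
  deg(1) = 7
  deg(2) = 2
  deg(3) = 1
  deg(4) = 2
  deg(5) = 2
  deg(6) = 2
  deg(7) = 3
  deg(8) = 1

Step 2: Count vertices with odd degree:
  Odd-degree vertices: 1, 3, 7, 8 (4 total)

Step 3: Apply Euler's theorem:
  - Eulerian circuit exists iff graph is connected and all vertices have even degree
  - Eulerian path exists iff graph is connected and has 0 or 2 odd-degree vertices

Graph has 4 odd-degree vertices (need 0 or 2).
Neither Eulerian path nor Eulerian circuit exists.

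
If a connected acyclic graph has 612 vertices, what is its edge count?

A tree on n vertices always has exactly n - 1 edges.
For n = 612: edges = 612 - 1 = 611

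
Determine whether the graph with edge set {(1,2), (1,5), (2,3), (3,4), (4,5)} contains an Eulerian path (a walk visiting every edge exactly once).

Step 1: Find the degree of each vertex:
  deg(1) = 2
  deg(2) = 2
  deg(3) = 2
  deg(4) = 2
  deg(5) = 2

Step 2: Count vertices with odd degree:
  All vertices have even degree (0 odd-degree vertices)

Step 3: Apply Euler's theorem:
  - Eulerian circuit exists iff graph is connected and all vertices have even degree
  - Eulerian path exists iff graph is connected and has 0 or 2 odd-degree vertices

Graph is connected with 0 odd-degree vertices.
Both Eulerian circuit and Eulerian path exist.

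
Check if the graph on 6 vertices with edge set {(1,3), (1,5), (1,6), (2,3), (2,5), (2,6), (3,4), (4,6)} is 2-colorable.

Step 1: Attempt 2-coloring using BFS:
  Start at vertex 1, assign color 0
  Color vertex 3 with color 1 (neighbor of 1)
  Color vertex 5 with color 1 (neighbor of 1)
  Color vertex 6 with color 1 (neighbor of 1)
  Color vertex 2 with color 0 (neighbor of 3)
  Color vertex 4 with color 0 (neighbor of 3)

Step 2: 2-coloring succeeded. No conflicts found.
  Set A (color 0): {1, 2, 4}
  Set B (color 1): {3, 5, 6}

The graph is bipartite with partition {1, 2, 4}, {3, 5, 6}.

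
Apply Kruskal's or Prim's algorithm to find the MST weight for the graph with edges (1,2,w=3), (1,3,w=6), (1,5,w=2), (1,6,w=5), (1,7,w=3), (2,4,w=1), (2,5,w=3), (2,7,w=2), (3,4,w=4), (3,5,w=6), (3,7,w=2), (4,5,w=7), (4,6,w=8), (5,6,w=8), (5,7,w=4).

Apply Kruskal's algorithm (sort edges by weight, add if no cycle):

Sorted edges by weight:
  (2,4) w=1
  (1,5) w=2
  (2,7) w=2
  (3,7) w=2
  (1,2) w=3
  (1,7) w=3
  (2,5) w=3
  (3,4) w=4
  (5,7) w=4
  (1,6) w=5
  (1,3) w=6
  (3,5) w=6
  (4,5) w=7
  (4,6) w=8
  (5,6) w=8

Add edge (2,4) w=1 -- no cycle. Running total: 1
Add edge (1,5) w=2 -- no cycle. Running total: 3
Add edge (2,7) w=2 -- no cycle. Running total: 5
Add edge (3,7) w=2 -- no cycle. Running total: 7
Add edge (1,2) w=3 -- no cycle. Running total: 10
Skip edge (1,7) w=3 -- would create cycle
Skip edge (2,5) w=3 -- would create cycle
Skip edge (3,4) w=4 -- would create cycle
Skip edge (5,7) w=4 -- would create cycle
Add edge (1,6) w=5 -- no cycle. Running total: 15

MST edges: (2,4,w=1), (1,5,w=2), (2,7,w=2), (3,7,w=2), (1,2,w=3), (1,6,w=5)
Total MST weight: 1 + 2 + 2 + 2 + 3 + 5 = 15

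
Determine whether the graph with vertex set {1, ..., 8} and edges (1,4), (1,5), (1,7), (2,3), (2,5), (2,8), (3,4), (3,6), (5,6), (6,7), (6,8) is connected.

Step 1: Build adjacency list from edges:
  1: 4, 5, 7
  2: 3, 5, 8
  3: 2, 4, 6
  4: 1, 3
  5: 1, 2, 6
  6: 3, 5, 7, 8
  7: 1, 6
  8: 2, 6

Step 2: Run BFS/DFS from vertex 1:
  Visited: {1, 4, 5, 7, 3, 2, 6, 8}
  Reached 8 of 8 vertices

Step 3: All 8 vertices reached from vertex 1, so the graph is connected.
Answer: Yes, the graph is connected.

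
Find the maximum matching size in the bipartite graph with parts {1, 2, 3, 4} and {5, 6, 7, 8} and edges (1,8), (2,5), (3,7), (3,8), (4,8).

Step 1: List the neighbors of each left vertex:
  1: 8
  2: 5
  3: 7, 8
  4: 8

Step 2: Greedily match left vertices, then look for augmenting paths:
  Match 1 -- 8
  Match 2 -- 5
  Match 3 -- 7
  No augmenting path remains.

Step 3: Verify this is maximum:
  Matching has size 3. The vertex set {2, 3, 8} covers every edge and has size 3; any matching has at most one edge per cover vertex, so 3 is maximum (König's theorem).

Maximum matching: {(1,8), (2,5), (3,7)}
Size: 3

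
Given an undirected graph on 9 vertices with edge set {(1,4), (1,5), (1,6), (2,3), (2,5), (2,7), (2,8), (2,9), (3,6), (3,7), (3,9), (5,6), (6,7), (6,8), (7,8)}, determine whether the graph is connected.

Step 1: Build adjacency list from edges:
  1: 4, 5, 6
  2: 3, 5, 7, 8, 9
  3: 2, 6, 7, 9
  4: 1
  5: 1, 2, 6
  6: 1, 3, 5, 7, 8
  7: 2, 3, 6, 8
  8: 2, 6, 7
  9: 2, 3

Step 2: Run BFS/DFS from vertex 1:
  Visited: {1, 4, 5, 6, 2, 3, 7, 8, 9}
  Reached 9 of 9 vertices

Step 3: All 9 vertices reached from vertex 1, so the graph is connected.
Answer: Yes, the graph is connected.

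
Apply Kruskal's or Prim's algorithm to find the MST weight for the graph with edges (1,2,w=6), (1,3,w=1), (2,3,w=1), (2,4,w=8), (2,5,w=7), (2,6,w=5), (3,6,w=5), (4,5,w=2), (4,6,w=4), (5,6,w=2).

Apply Kruskal's algorithm (sort edges by weight, add if no cycle):

Sorted edges by weight:
  (1,3) w=1
  (2,3) w=1
  (4,5) w=2
  (5,6) w=2
  (4,6) w=4
  (2,6) w=5
  (3,6) w=5
  (1,2) w=6
  (2,5) w=7
  (2,4) w=8

Add edge (1,3) w=1 -- no cycle. Running total: 1
Add edge (2,3) w=1 -- no cycle. Running total: 2
Add edge (4,5) w=2 -- no cycle. Running total: 4
Add edge (5,6) w=2 -- no cycle. Running total: 6
Skip edge (4,6) w=4 -- would create cycle
Add edge (2,6) w=5 -- no cycle. Running total: 11

MST edges: (1,3,w=1), (2,3,w=1), (4,5,w=2), (5,6,w=2), (2,6,w=5)
Total MST weight: 1 + 1 + 2 + 2 + 5 = 11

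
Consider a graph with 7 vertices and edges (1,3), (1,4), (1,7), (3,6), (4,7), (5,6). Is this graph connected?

Step 1: Build adjacency list from edges:
  1: 3, 4, 7
  2: (none)
  3: 1, 6
  4: 1, 7
  5: 6
  6: 3, 5
  7: 1, 4

Step 2: Run BFS/DFS from vertex 1:
  Visited: {1, 3, 4, 7, 6, 5}
  Reached 6 of 7 vertices

Step 3: Only 6 of 7 vertices reached. Graph is disconnected.
Connected components: {1, 3, 4, 5, 6, 7}, {2}
Answer: No, the graph is not connected (2 components).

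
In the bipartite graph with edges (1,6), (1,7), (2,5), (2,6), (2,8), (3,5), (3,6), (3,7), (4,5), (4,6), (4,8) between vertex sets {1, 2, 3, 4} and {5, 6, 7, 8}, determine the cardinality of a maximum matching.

Step 1: List the neighbors of each left vertex:
  1: 6, 7
  2: 5, 6, 8
  3: 5, 6, 7
  4: 5, 6, 8

Step 2: Greedily match left vertices, then look for augmenting paths:
  Match 1 -- 6
  Match 2 -- 5
  Match 3 -- 7
  Match 4 -- 8
  No augmenting path remains.

Step 3: Verify this is maximum:
  Matching size 4 = min(|L|, |R|) = min(4, 4), which is an upper bound, so this matching is maximum.

Maximum matching: {(1,6), (2,5), (3,7), (4,8)}
Size: 4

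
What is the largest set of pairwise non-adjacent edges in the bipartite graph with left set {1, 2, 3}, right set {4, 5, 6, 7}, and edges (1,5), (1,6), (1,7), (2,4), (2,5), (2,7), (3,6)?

Step 1: List the neighbors of each left vertex:
  1: 5, 6, 7
  2: 4, 5, 7
  3: 6

Step 2: Greedily match left vertices, then look for augmenting paths:
  Match 1 -- 5
  Match 2 -- 4
  Match 3 -- 6
  No augmenting path remains.

Step 3: Verify this is maximum:
  Matching size 3 = min(|L|, |R|) = min(3, 4), which is an upper bound, so this matching is maximum.

Maximum matching: {(1,5), (2,4), (3,6)}
Size: 3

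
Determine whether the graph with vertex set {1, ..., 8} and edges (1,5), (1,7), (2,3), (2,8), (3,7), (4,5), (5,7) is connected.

Step 1: Build adjacency list from edges:
  1: 5, 7
  2: 3, 8
  3: 2, 7
  4: 5
  5: 1, 4, 7
  6: (none)
  7: 1, 3, 5
  8: 2

Step 2: Run BFS/DFS from vertex 1:
  Visited: {1, 5, 7, 4, 3, 2, 8}
  Reached 7 of 8 vertices

Step 3: Only 7 of 8 vertices reached. Graph is disconnected.
Connected components: {1, 2, 3, 4, 5, 7, 8}, {6}
Answer: No, the graph is not connected (2 components).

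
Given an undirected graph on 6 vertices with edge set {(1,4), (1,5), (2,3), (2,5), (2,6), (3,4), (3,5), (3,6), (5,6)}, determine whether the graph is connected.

Step 1: Build adjacency list from edges:
  1: 4, 5
  2: 3, 5, 6
  3: 2, 4, 5, 6
  4: 1, 3
  5: 1, 2, 3, 6
  6: 2, 3, 5

Step 2: Run BFS/DFS from vertex 1:
  Visited: {1, 4, 5, 3, 2, 6}
  Reached 6 of 6 vertices

Step 3: All 6 vertices reached from vertex 1, so the graph is connected.
Answer: Yes, the graph is connected.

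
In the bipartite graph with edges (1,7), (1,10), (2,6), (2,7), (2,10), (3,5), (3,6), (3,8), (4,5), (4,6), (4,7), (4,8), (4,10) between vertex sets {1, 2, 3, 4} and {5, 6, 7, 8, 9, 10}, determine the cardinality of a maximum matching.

Step 1: List the neighbors of each left vertex:
  1: 7, 10
  2: 6, 7, 10
  3: 5, 6, 8
  4: 5, 6, 7, 8, 10

Step 2: Greedily match left vertices, then look for augmenting paths:
  Match 1 -- 7
  Match 2 -- 6
  Match 3 -- 5
  Match 4 -- 8
  No augmenting path remains.

Step 3: Verify this is maximum:
  Matching size 4 = min(|L|, |R|) = min(4, 6), which is an upper bound, so this matching is maximum.

Maximum matching: {(1,7), (2,6), (3,5), (4,8)}
Size: 4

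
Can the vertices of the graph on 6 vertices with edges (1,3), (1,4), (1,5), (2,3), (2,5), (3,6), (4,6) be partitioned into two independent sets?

Step 1: Attempt 2-coloring using BFS:
  Start at vertex 1, assign color 0
  Color vertex 3 with color 1 (neighbor of 1)
  Color vertex 4 with color 1 (neighbor of 1)
  Color vertex 5 with color 1 (neighbor of 1)
  Color vertex 2 with color 0 (neighbor of 3)
  Color vertex 6 with color 0 (neighbor of 3)

Step 2: 2-coloring succeeded. No conflicts found.
  Set A (color 0): {1, 2, 6}
  Set B (color 1): {3, 4, 5}

The graph is bipartite with partition {1, 2, 6}, {3, 4, 5}.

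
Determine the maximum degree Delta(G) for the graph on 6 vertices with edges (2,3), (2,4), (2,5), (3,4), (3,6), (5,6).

Step 1: Count edges incident to each vertex:
  deg(1) = 0 (neighbors: none)
  deg(2) = 3 (neighbors: 3, 4, 5)
  deg(3) = 3 (neighbors: 2, 4, 6)
  deg(4) = 2 (neighbors: 2, 3)
  deg(5) = 2 (neighbors: 2, 6)
  deg(6) = 2 (neighbors: 3, 5)

Step 2: Find maximum:
  max(0, 3, 3, 2, 2, 2) = 3 (vertex 2)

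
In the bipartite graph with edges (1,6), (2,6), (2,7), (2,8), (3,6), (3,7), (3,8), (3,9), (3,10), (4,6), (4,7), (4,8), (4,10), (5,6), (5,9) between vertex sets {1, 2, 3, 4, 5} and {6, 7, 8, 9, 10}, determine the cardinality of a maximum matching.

Step 1: List the neighbors of each left vertex:
  1: 6
  2: 6, 7, 8
  3: 6, 7, 8, 9, 10
  4: 6, 7, 8, 10
  5: 6, 9

Step 2: Greedily match left vertices, then look for augmenting paths:
  Match 1 -- 6
  Match 2 -- 7
  Match 3 -- 8
  Match 4 -- 10
  Match 5 -- 9
  No augmenting path remains.

Step 3: Verify this is maximum:
  Matching size 5 = min(|L|, |R|) = min(5, 5), which is an upper bound, so this matching is maximum.

Maximum matching: {(1,6), (2,7), (3,8), (4,10), (5,9)}
Size: 5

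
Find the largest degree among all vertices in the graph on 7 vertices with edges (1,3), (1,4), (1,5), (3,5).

Step 1: Count edges incident to each vertex:
  deg(1) = 3 (neighbors: 3, 4, 5)
  deg(2) = 0 (neighbors: none)
  deg(3) = 2 (neighbors: 1, 5)
  deg(4) = 1 (neighbors: 1)
  deg(5) = 2 (neighbors: 1, 3)
  deg(6) = 0 (neighbors: none)
  deg(7) = 0 (neighbors: none)

Step 2: Find maximum:
  max(3, 0, 2, 1, 2, 0, 0) = 3 (vertex 1)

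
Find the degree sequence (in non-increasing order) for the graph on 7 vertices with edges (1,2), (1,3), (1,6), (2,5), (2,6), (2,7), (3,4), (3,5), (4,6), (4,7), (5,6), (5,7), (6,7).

Step 1: Count edges incident to each vertex:
  deg(1) = 3 (neighbors: 2, 3, 6)
  deg(2) = 4 (neighbors: 1, 5, 6, 7)
  deg(3) = 3 (neighbors: 1, 4, 5)
  deg(4) = 3 (neighbors: 3, 6, 7)
  deg(5) = 4 (neighbors: 2, 3, 6, 7)
  deg(6) = 5 (neighbors: 1, 2, 4, 5, 7)
  deg(7) = 4 (neighbors: 2, 4, 5, 6)

Step 2: Sort degrees in non-increasing order:
  Degrees: [3, 4, 3, 3, 4, 5, 4] -> sorted: [5, 4, 4, 4, 3, 3, 3]

Degree sequence: [5, 4, 4, 4, 3, 3, 3]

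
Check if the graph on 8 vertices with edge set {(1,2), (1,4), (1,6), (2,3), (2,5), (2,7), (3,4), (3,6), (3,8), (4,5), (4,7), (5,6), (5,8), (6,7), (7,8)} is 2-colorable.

Step 1: Attempt 2-coloring using BFS:
  Start at vertex 1, assign color 0
  Color vertex 2 with color 1 (neighbor of 1)
  Color vertex 4 with color 1 (neighbor of 1)
  Color vertex 6 with color 1 (neighbor of 1)
  Color vertex 3 with color 0 (neighbor of 2)
  Color vertex 5 with color 0 (neighbor of 2)
  Color vertex 7 with color 0 (neighbor of 2)
  Color vertex 8 with color 1 (neighbor of 3)

Step 2: 2-coloring succeeded. No conflicts found.
  Set A (color 0): {1, 3, 5, 7}
  Set B (color 1): {2, 4, 6, 8}

The graph is bipartite with partition {1, 3, 5, 7}, {2, 4, 6, 8}.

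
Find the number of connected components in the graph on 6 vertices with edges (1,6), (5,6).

Step 1: Build adjacency list from edges:
  1: 6
  2: (none)
  3: (none)
  4: (none)
  5: 6
  6: 1, 5

Step 2: Run BFS/DFS from vertex 1:
  Visited: {1, 6, 5}
  Reached 3 of 6 vertices

Step 3: Only 3 of 6 vertices reached. Graph is disconnected.
Connected components: {1, 5, 6}, {2}, {3}, {4}
Number of connected components: 4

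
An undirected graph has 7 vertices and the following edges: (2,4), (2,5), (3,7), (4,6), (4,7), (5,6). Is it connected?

Step 1: Build adjacency list from edges:
  1: (none)
  2: 4, 5
  3: 7
  4: 2, 6, 7
  5: 2, 6
  6: 4, 5
  7: 3, 4

Step 2: Run BFS/DFS from vertex 1:
  Visited: {1}
  Reached 1 of 7 vertices

Step 3: Only 1 of 7 vertices reached. Graph is disconnected.
Connected components: {1}, {2, 3, 4, 5, 6, 7}
Answer: No, the graph is not connected (2 components).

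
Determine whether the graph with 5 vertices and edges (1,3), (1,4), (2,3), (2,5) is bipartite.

Step 1: Attempt 2-coloring using BFS:
  Start at vertex 1, assign color 0
  Color vertex 3 with color 1 (neighbor of 1)
  Color vertex 4 with color 1 (neighbor of 1)
  Color vertex 2 with color 0 (neighbor of 3)
  Color vertex 5 with color 1 (neighbor of 2)

Step 2: 2-coloring succeeded. No conflicts found.
  Set A (color 0): {1, 2}
  Set B (color 1): {3, 4, 5}

The graph is bipartite with partition {1, 2}, {3, 4, 5}.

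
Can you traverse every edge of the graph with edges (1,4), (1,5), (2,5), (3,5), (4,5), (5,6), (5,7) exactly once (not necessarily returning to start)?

Step 1: Find the degree of each vertex:
  deg(1) = 2
  deg(2) = 1
  deg(3) = 1
  deg(4) = 2
  deg(5) = 6
  deg(6) = 1
  deg(7) = 1

Step 2: Count vertices with odd degree:
  Odd-degree vertices: 2, 3, 6, 7 (4 total)

Step 3: Apply Euler's theorem:
  - Eulerian circuit exists iff graph is connected and all vertices have even degree
  - Eulerian path exists iff graph is connected and has 0 or 2 odd-degree vertices

Graph has 4 odd-degree vertices (need 0 or 2).
Neither Eulerian path nor Eulerian circuit exists.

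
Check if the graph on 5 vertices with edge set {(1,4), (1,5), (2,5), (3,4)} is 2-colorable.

Step 1: Attempt 2-coloring using BFS:
  Start at vertex 1, assign color 0
  Color vertex 4 with color 1 (neighbor of 1)
  Color vertex 5 with color 1 (neighbor of 1)
  Color vertex 3 with color 0 (neighbor of 4)
  Color vertex 2 with color 0 (neighbor of 5)

Step 2: 2-coloring succeeded. No conflicts found.
  Set A (color 0): {1, 2, 3}
  Set B (color 1): {4, 5}

The graph is bipartite with partition {1, 2, 3}, {4, 5}.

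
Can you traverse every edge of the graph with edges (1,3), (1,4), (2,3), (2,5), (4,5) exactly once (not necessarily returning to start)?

Step 1: Find the degree of each vertex:
  deg(1) = 2
  deg(2) = 2
  deg(3) = 2
  deg(4) = 2
  deg(5) = 2

Step 2: Count vertices with odd degree:
  All vertices have even degree (0 odd-degree vertices)

Step 3: Apply Euler's theorem:
  - Eulerian circuit exists iff graph is connected and all vertices have even degree
  - Eulerian path exists iff graph is connected and has 0 or 2 odd-degree vertices

Graph is connected with 0 odd-degree vertices.
Both Eulerian circuit and Eulerian path exist.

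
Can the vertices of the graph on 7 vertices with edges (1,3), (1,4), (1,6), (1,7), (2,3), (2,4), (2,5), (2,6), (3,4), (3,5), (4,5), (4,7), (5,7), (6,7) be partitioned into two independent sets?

Step 1: Attempt 2-coloring using BFS:
  Start at vertex 1, assign color 0
  Color vertex 3 with color 1 (neighbor of 1)
  Color vertex 4 with color 1 (neighbor of 1)
  Color vertex 6 with color 1 (neighbor of 1)
  Color vertex 7 with color 1 (neighbor of 1)
  Color vertex 2 with color 0 (neighbor of 3)

Step 2: Conflict found! Vertices 3 and 4 are adjacent but have the same color.
This means the graph contains an odd cycle.

The graph is NOT bipartite.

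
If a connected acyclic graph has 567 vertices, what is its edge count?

A tree on n vertices always has exactly n - 1 edges.
For n = 567: edges = 567 - 1 = 566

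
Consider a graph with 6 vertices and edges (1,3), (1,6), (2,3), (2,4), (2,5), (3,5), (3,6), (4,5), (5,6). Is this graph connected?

Step 1: Build adjacency list from edges:
  1: 3, 6
  2: 3, 4, 5
  3: 1, 2, 5, 6
  4: 2, 5
  5: 2, 3, 4, 6
  6: 1, 3, 5

Step 2: Run BFS/DFS from vertex 1:
  Visited: {1, 3, 6, 2, 5, 4}
  Reached 6 of 6 vertices

Step 3: All 6 vertices reached from vertex 1, so the graph is connected.
Answer: Yes, the graph is connected.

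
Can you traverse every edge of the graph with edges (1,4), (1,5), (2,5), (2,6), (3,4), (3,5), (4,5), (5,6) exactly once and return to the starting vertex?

Step 1: Find the degree of each vertex:
  deg(1) = 2
  deg(2) = 2
  deg(3) = 2
  deg(4) = 3
  deg(5) = 5
  deg(6) = 2

Step 2: Count vertices with odd degree:
  Odd-degree vertices: 4, 5 (2 total)

Step 3: Apply Euler's theorem:
  - Eulerian circuit exists iff graph is connected and all vertices have even degree
  - Eulerian path exists iff graph is connected and has 0 or 2 odd-degree vertices

Graph is connected with exactly 2 odd-degree vertices (4, 5).
Eulerian path exists (starting and ending at the odd-degree vertices), but no Eulerian circuit.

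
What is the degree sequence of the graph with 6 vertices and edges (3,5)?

Step 1: Count edges incident to each vertex:
  deg(1) = 0 (neighbors: none)
  deg(2) = 0 (neighbors: none)
  deg(3) = 1 (neighbors: 5)
  deg(4) = 0 (neighbors: none)
  deg(5) = 1 (neighbors: 3)
  deg(6) = 0 (neighbors: none)

Step 2: Sort degrees in non-increasing order:
  Degrees: [0, 0, 1, 0, 1, 0] -> sorted: [1, 1, 0, 0, 0, 0]

Degree sequence: [1, 1, 0, 0, 0, 0]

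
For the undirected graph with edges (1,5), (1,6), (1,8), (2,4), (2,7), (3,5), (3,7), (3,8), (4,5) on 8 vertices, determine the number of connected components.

Step 1: Build adjacency list from edges:
  1: 5, 6, 8
  2: 4, 7
  3: 5, 7, 8
  4: 2, 5
  5: 1, 3, 4
  6: 1
  7: 2, 3
  8: 1, 3

Step 2: Run BFS/DFS from vertex 1:
  Visited: {1, 5, 6, 8, 3, 4, 7, 2}
  Reached 8 of 8 vertices

Step 3: All 8 vertices reached from vertex 1, so the graph is connected.
Number of connected components: 1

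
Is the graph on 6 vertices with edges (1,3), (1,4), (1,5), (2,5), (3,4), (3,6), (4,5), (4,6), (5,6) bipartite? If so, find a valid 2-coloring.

Step 1: Attempt 2-coloring using BFS:
  Start at vertex 1, assign color 0
  Color vertex 3 with color 1 (neighbor of 1)
  Color vertex 4 with color 1 (neighbor of 1)
  Color vertex 5 with color 1 (neighbor of 1)

Step 2: Conflict found! Vertices 3 and 4 are adjacent but have the same color.
This means the graph contains an odd cycle.

The graph is NOT bipartite.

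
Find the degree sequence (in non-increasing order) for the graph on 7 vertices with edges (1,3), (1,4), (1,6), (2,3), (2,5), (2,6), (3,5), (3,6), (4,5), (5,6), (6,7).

Step 1: Count edges incident to each vertex:
  deg(1) = 3 (neighbors: 3, 4, 6)
  deg(2) = 3 (neighbors: 3, 5, 6)
  deg(3) = 4 (neighbors: 1, 2, 5, 6)
  deg(4) = 2 (neighbors: 1, 5)
  deg(5) = 4 (neighbors: 2, 3, 4, 6)
  deg(6) = 5 (neighbors: 1, 2, 3, 5, 7)
  deg(7) = 1 (neighbors: 6)

Step 2: Sort degrees in non-increasing order:
  Degrees: [3, 3, 4, 2, 4, 5, 1] -> sorted: [5, 4, 4, 3, 3, 2, 1]

Degree sequence: [5, 4, 4, 3, 3, 2, 1]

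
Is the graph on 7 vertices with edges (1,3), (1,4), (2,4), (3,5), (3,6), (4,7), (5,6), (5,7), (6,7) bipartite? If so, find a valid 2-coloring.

Step 1: Attempt 2-coloring using BFS:
  Start at vertex 1, assign color 0
  Color vertex 3 with color 1 (neighbor of 1)
  Color vertex 4 with color 1 (neighbor of 1)
  Color vertex 5 with color 0 (neighbor of 3)
  Color vertex 6 with color 0 (neighbor of 3)
  Color vertex 2 with color 0 (neighbor of 4)
  Color vertex 7 with color 0 (neighbor of 4)

Step 2: Conflict found! Vertices 5 and 6 are adjacent but have the same color.
This means the graph contains an odd cycle.

The graph is NOT bipartite.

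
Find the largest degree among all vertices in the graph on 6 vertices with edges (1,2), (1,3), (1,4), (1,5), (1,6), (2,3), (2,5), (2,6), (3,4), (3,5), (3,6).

Step 1: Count edges incident to each vertex:
  deg(1) = 5 (neighbors: 2, 3, 4, 5, 6)
  deg(2) = 4 (neighbors: 1, 3, 5, 6)
  deg(3) = 5 (neighbors: 1, 2, 4, 5, 6)
  deg(4) = 2 (neighbors: 1, 3)
  deg(5) = 3 (neighbors: 1, 2, 3)
  deg(6) = 3 (neighbors: 1, 2, 3)

Step 2: Find maximum:
  max(5, 4, 5, 2, 3, 3) = 5 (vertex 1)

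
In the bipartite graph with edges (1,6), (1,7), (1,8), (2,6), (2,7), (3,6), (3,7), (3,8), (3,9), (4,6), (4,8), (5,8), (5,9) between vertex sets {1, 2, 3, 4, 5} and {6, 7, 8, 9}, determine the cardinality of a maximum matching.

Step 1: List the neighbors of each left vertex:
  1: 6, 7, 8
  2: 6, 7
  3: 6, 7, 8, 9
  4: 6, 8
  5: 8, 9

Step 2: Greedily match left vertices, then look for augmenting paths:
  Match 1 -- 6
  Match 2 -- 7
  Match 3 -- 8
  Match 5 -- 9
  No augmenting path remains.

Step 3: Verify this is maximum:
  Matching size 4 = min(|L|, |R|) = min(5, 4), which is an upper bound, so this matching is maximum.

Maximum matching: {(1,6), (2,7), (3,8), (5,9)}
Size: 4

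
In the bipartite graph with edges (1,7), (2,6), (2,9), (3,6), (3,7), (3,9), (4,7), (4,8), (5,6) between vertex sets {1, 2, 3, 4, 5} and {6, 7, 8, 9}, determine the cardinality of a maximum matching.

Step 1: List the neighbors of each left vertex:
  1: 7
  2: 6, 9
  3: 6, 7, 9
  4: 7, 8
  5: 6

Step 2: Greedily match left vertices, then look for augmenting paths:
  Match 1 -- 7
  Match 2 -- 6
  Match 3 -- 9
  Match 4 -- 8
  No augmenting path remains.

Step 3: Verify this is maximum:
  Matching size 4 = min(|L|, |R|) = min(5, 4), which is an upper bound, so this matching is maximum.

Maximum matching: {(1,7), (2,6), (3,9), (4,8)}
Size: 4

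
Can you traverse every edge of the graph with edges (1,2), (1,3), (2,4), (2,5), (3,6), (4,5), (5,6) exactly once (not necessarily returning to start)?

Step 1: Find the degree of each vertex:
  deg(1) = 2
  deg(2) = 3
  deg(3) = 2
  deg(4) = 2
  deg(5) = 3
  deg(6) = 2

Step 2: Count vertices with odd degree:
  Odd-degree vertices: 2, 5 (2 total)

Step 3: Apply Euler's theorem:
  - Eulerian circuit exists iff graph is connected and all vertices have even degree
  - Eulerian path exists iff graph is connected and has 0 or 2 odd-degree vertices

Graph is connected with exactly 2 odd-degree vertices (2, 5).
Eulerian path exists (starting and ending at the odd-degree vertices), but no Eulerian circuit.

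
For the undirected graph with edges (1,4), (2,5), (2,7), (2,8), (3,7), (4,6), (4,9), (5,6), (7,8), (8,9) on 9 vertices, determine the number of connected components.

Step 1: Build adjacency list from edges:
  1: 4
  2: 5, 7, 8
  3: 7
  4: 1, 6, 9
  5: 2, 6
  6: 4, 5
  7: 2, 3, 8
  8: 2, 7, 9
  9: 4, 8

Step 2: Run BFS/DFS from vertex 1:
  Visited: {1, 4, 6, 9, 5, 8, 2, 7, 3}
  Reached 9 of 9 vertices

Step 3: All 9 vertices reached from vertex 1, so the graph is connected.
Number of connected components: 1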